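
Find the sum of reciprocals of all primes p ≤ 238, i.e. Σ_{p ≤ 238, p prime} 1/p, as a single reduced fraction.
Σ 1/p = 8762990377702925264993654890050782886250854676753323401606562622367345144099360398279019780479/4445236185272185438169240794291312557432222642727183809026451438704160103479600800432029464270

π(238) = 51, so the primes ≤ 238 are [2, 3, 5, 7, 11, 13, 17, 19, 23, 29, 31, 37, 41, 43, 47, 53, 59, 61, 67, 71, 73, 79, 83, 89, 97, 101, 103, 107, 109, 113, 127, 131, 137, 139, 149, 151, 157, 163, 167, 173, 179, 181, 191, 193, 197, 199, 211, 223, 227, 229, 233]. Summing 1/p over these primes: 8762990377702925264993654890050782886250854676753323401606562622367345144099360398279019780479/4445236185272185438169240794291312557432222642727183809026451438704160103479600800432029464270 ≈ 1.9713. Mertens estimate ln ln(238) + 0.2615 ≈ 1.9612.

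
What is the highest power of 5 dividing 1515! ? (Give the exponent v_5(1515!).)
v_5(1515!) = 377

Legendre's formula: v_p(n!) = Σ_{k ≥ 1} ⌊n / p^k⌋. For p = 5, n = 1515, the terms are:
  ⌊1515/5^1⌋ = ⌊1515/5⌋ = 303
  ⌊1515/5^2⌋ = ⌊1515/25⌋ = 60
  ⌊1515/5^3⌋ = ⌊1515/125⌋ = 12
  ⌊1515/5^4⌋ = ⌊1515/625⌋ = 2
(the next term ⌊1515/5^5⌋ = 0, terminating the sum). Summing: v_5(1515!) = 303 + 60 + 12 + 2 = 377.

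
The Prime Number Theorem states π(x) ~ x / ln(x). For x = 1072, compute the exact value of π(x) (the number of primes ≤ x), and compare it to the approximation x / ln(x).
π(1072) = 180;  x/ln(x) ≈ 153.64;  relative error ≈ 14.64%.

Directly count primes up to 1072: π(1072) = 180. The PNT approximation gives 1072/ln(1072) ≈ 1072/6.97728 ≈ 153.64. Relative error (π(x) − x/ln(x)) / π(x) ≈ 14.64%; the approximation is known to undercount slightly (Li(x) is a better estimate).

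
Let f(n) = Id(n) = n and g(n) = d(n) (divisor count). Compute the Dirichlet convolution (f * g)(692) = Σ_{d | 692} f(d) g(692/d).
(Id * d)(692) = 1925

Divisors of 692: [1, 2, 4, 173, 346, 692]. For each d | 692:
  d = 1: Id(1) · d(692/1) = 1 · 6 = 6
  d = 2: Id(2) · d(692/2) = 2 · 4 = 8
  d = 4: Id(4) · d(692/4) = 4 · 2 = 8
  d = 173: Id(173) · d(692/173) = 173 · 3 = 519
  d = 346: Id(346) · d(692/346) = 346 · 2 = 692
  d = 692: Id(692) · d(692/692) = 692 · 1 = 692
Summing: (Id * d)(692) = 6 + 8 + 8 + 519 + 692 + 692 = 1925.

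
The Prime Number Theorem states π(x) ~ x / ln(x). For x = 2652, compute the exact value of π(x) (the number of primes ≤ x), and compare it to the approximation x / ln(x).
π(2652) = 383;  x/ln(x) ≈ 336.42;  relative error ≈ 12.16%.

Directly count primes up to 2652: π(2652) = 383. The PNT approximation gives 2652/ln(2652) ≈ 2652/7.88307 ≈ 336.42. Relative error (π(x) − x/ln(x)) / π(x) ≈ 12.16%; the approximation is known to undercount slightly (Li(x) is a better estimate).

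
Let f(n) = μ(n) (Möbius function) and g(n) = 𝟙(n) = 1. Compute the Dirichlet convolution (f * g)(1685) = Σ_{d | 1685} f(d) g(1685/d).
(μ * 𝟙)(1685) = 0

Divisors of 1685: [1, 5, 337, 1685]. For each d | 1685:
  d = 1: μ(1) · 𝟙(1685/1) = 1 · 1 = 1
  d = 5: μ(5) · 𝟙(1685/5) = -1 · 1 = -1
  d = 337: μ(337) · 𝟙(1685/337) = -1 · 1 = -1
  d = 1685: μ(1685) · 𝟙(1685/1685) = 1 · 1 = 1
Summing: (μ * 𝟙)(1685) = 1 + -1 + -1 + 1 = 0.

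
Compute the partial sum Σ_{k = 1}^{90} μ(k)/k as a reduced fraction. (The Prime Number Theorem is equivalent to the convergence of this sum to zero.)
Σ μ(k)/k = -34833113669423893495541895404789/23768741896345550770650537601358310

Values of μ(k) for 1 ≤ k ≤ 90: μ(1) = 1, μ(2) = -1, μ(3) = -1, μ(5) = -1, μ(6) = 1, μ(7) = -1, μ(10) = 1, μ(11) = -1, μ(13) = -1, μ(14) = 1, μ(15) = 1, μ(17) = -1, μ(19) = -1, μ(21) = 1, μ(22) = 1, μ(23) = -1, μ(26) = 1, μ(29) = -1, μ(30) = -1, μ(31) = -1, μ(33) = 1, μ(34) = 1, μ(35) = 1, μ(37) = -1, μ(38) = 1, μ(39) = 1, μ(41) = -1, μ(42) = -1, μ(43) = -1, μ(46) = 1, μ(47) = -1, μ(51) = 1, μ(53) = -1, μ(55) = 1, μ(57) = 1, μ(58) = 1, μ(59) = -1, μ(61) = -1, μ(62) = 1, μ(65) = 1, μ(66) = -1, μ(67) = -1, μ(69) = 1, μ(70) = -1, μ(71) = -1, μ(73) = -1, μ(74) = 1, μ(77) = 1, μ(78) = -1, μ(79) = -1, μ(82) = 1, μ(83) = -1, μ(85) = 1, μ(86) = 1, μ(87) = 1, μ(89) = -1, with μ = 0 on non-squarefree integers. Summing μ(k)/k for k where μ(k) ≠ 0 gives -34833113669423893495541895404789/23768741896345550770650537601358310 ≈ -0.0015. (PNT ⟺ this sum → 0 as n → ∞.)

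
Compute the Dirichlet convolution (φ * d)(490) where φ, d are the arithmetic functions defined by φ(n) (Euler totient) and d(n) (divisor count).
(φ * d)(490) = 1026

Divisors of 490: [1, 2, 5, 7, 10, 14, 35, 49, 70, 98, 245, 490]. For each d | 490:
  d = 1: φ(1) · d(490/1) = 1 · 12 = 12
  d = 2: φ(2) · d(490/2) = 1 · 6 = 6
  d = 5: φ(5) · d(490/5) = 4 · 6 = 24
  d = 7: φ(7) · d(490/7) = 6 · 8 = 48
  d = 10: φ(10) · d(490/10) = 4 · 3 = 12
  d = 14: φ(14) · d(490/14) = 6 · 4 = 24
  d = 35: φ(35) · d(490/35) = 24 · 4 = 96
  d = 49: φ(49) · d(490/49) = 42 · 4 = 168
  d = 70: φ(70) · d(490/70) = 24 · 2 = 48
  d = 98: φ(98) · d(490/98) = 42 · 2 = 84
  d = 245: φ(245) · d(490/245) = 168 · 2 = 336
  d = 490: φ(490) · d(490/490) = 168 · 1 = 168
Summing: (φ * d)(490) = 12 + 6 + 24 + 48 + 12 + 24 + 96 + 168 + 48 + 84 + 336 + 168 = 1026.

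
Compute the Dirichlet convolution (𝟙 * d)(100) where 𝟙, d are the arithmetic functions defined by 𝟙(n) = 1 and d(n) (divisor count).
(𝟙 * d)(100) = 36

Divisors of 100: [1, 2, 4, 5, 10, 20, 25, 50, 100]. For each d | 100:
  d = 1: 𝟙(1) · d(100/1) = 1 · 9 = 9
  d = 2: 𝟙(2) · d(100/2) = 1 · 6 = 6
  d = 4: 𝟙(4) · d(100/4) = 1 · 3 = 3
  d = 5: 𝟙(5) · d(100/5) = 1 · 6 = 6
  d = 10: 𝟙(10) · d(100/10) = 1 · 4 = 4
  d = 20: 𝟙(20) · d(100/20) = 1 · 2 = 2
  d = 25: 𝟙(25) · d(100/25) = 1 · 3 = 3
  d = 50: 𝟙(50) · d(100/50) = 1 · 2 = 2
  d = 100: 𝟙(100) · d(100/100) = 1 · 1 = 1
Summing: (𝟙 * d)(100) = 9 + 6 + 3 + 6 + 4 + 2 + 3 + 2 + 1 = 36.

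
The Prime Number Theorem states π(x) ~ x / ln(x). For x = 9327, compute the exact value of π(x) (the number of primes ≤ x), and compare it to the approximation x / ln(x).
π(9327) = 1154;  x/ln(x) ≈ 1020.38;  relative error ≈ 11.58%.

Directly count primes up to 9327: π(9327) = 1154. The PNT approximation gives 9327/ln(9327) ≈ 9327/9.14067 ≈ 1020.38. Relative error (π(x) − x/ln(x)) / π(x) ≈ 11.58%; the approximation is known to undercount slightly (Li(x) is a better estimate).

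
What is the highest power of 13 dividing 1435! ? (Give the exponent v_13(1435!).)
v_13(1435!) = 118

Legendre's formula: v_p(n!) = Σ_{k ≥ 1} ⌊n / p^k⌋. For p = 13, n = 1435, the terms are:
  ⌊1435/13^1⌋ = ⌊1435/13⌋ = 110
  ⌊1435/13^2⌋ = ⌊1435/169⌋ = 8
(the next term ⌊1435/13^3⌋ = 0, terminating the sum). Summing: v_13(1435!) = 110 + 8 = 118.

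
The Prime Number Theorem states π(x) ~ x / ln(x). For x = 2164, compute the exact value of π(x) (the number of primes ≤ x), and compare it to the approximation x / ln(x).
π(2164) = 326;  x/ln(x) ≈ 281.78;  relative error ≈ 13.56%.

Directly count primes up to 2164: π(2164) = 326. The PNT approximation gives 2164/ln(2164) ≈ 2164/7.67971 ≈ 281.78. Relative error (π(x) − x/ln(x)) / π(x) ≈ 13.56%; the approximation is known to undercount slightly (Li(x) is a better estimate).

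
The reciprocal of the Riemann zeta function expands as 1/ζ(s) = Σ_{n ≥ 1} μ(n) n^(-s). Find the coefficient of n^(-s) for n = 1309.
μ(1309) = -1

Factor n = 1309 = 7 · 11 · 17. μ(n) = 0 if any exponent ≥ 2 (not squarefree); otherwise μ(n) = (−1)^{ω(n)} where ω(n) is the number of distinct prime factors. Applying: μ(1309) = -1.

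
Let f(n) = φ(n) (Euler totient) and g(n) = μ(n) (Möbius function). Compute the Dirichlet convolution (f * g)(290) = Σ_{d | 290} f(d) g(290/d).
(φ * μ)(290) = 0

Divisors of 290: [1, 2, 5, 10, 29, 58, 145, 290]. For each d | 290:
  d = 1: φ(1) · μ(290/1) = 1 · -1 = -1
  d = 2: φ(2) · μ(290/2) = 1 · 1 = 1
  d = 5: φ(5) · μ(290/5) = 4 · 1 = 4
  d = 10: φ(10) · μ(290/10) = 4 · -1 = -4
  d = 29: φ(29) · μ(290/29) = 28 · 1 = 28
  d = 58: φ(58) · μ(290/58) = 28 · -1 = -28
  d = 145: φ(145) · μ(290/145) = 112 · -1 = -112
  d = 290: φ(290) · μ(290/290) = 112 · 1 = 112
Summing: (φ * μ)(290) = -1 + 1 + 4 + -4 + 28 + -28 + -112 + 112 = 0.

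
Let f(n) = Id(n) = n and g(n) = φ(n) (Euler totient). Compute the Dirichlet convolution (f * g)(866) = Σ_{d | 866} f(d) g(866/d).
(Id * φ)(866) = 2595

Divisors of 866: [1, 2, 433, 866]. For each d | 866:
  d = 1: Id(1) · φ(866/1) = 1 · 432 = 432
  d = 2: Id(2) · φ(866/2) = 2 · 432 = 864
  d = 433: Id(433) · φ(866/433) = 433 · 1 = 433
  d = 866: Id(866) · φ(866/866) = 866 · 1 = 866
Summing: (Id * φ)(866) = 432 + 864 + 433 + 866 = 2595.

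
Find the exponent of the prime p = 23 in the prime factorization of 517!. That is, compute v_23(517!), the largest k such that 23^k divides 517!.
v_23(517!) = 22

Legendre's formula: v_p(n!) = Σ_{k ≥ 1} ⌊n / p^k⌋. For p = 23, n = 517, the terms are:
  ⌊517/23^1⌋ = ⌊517/23⌋ = 22
(the next term ⌊517/23^2⌋ = 0, terminating the sum). Summing: v_23(517!) = 22 = 22.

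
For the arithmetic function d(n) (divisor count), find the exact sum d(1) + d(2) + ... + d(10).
Σ_{n ≤ 10} d(n) = 27

Compute d(n) for each 1 ≤ n ≤ 10: d(1) = 1, d(2) = 2, d(3) = 2, d(4) = 3, d(5) = 2, d(6) = 4, d(7) = 2, d(8) = 4, d(9) = 3, d(10) = 4. Summing all 10 values: 27. (Dirichlet's divisor formula: Σ_{n ≤ x} d(n) = x ln(x) + (2γ − 1) x + O(√x). For x = 10, the asymptotic estimate is ≈ 24.57.)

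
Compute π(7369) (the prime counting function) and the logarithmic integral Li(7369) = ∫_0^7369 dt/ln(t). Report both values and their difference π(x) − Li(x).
π(7369) = 938;  Li(7369) ≈ 955.89;  π(x) − Li(x) ≈ -17.89.

Direct count of primes ≤ 7369 gives π(7369) = 938. Numerical evaluation of the logarithmic integral gives Li(7369) ≈ 955.89. The difference π(x) − Li(x) ≈ -17.89 is typically negative for small/moderate x (Li(x) overestimates), though Littlewood's theorem shows this sign changes infinitely often.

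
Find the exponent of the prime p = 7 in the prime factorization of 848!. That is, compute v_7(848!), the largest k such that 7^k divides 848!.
v_7(848!) = 140

Legendre's formula: v_p(n!) = Σ_{k ≥ 1} ⌊n / p^k⌋. For p = 7, n = 848, the terms are:
  ⌊848/7^1⌋ = ⌊848/7⌋ = 121
  ⌊848/7^2⌋ = ⌊848/49⌋ = 17
  ⌊848/7^3⌋ = ⌊848/343⌋ = 2
(the next term ⌊848/7^4⌋ = 0, terminating the sum). Summing: v_7(848!) = 121 + 17 + 2 = 140.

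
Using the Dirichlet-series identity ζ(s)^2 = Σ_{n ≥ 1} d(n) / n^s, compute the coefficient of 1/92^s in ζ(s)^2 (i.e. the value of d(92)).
d(92) = 6

ζ(s)^2 = (Σ 1/m^s)(Σ 1/k^s). The coefficient of 1/n^s in the product is the number of ordered pairs (m, k) with mk = n, which equals d(n). For n = 92, divisors are [1, 2, 4, 23, 46, 92], so d(92) = 6.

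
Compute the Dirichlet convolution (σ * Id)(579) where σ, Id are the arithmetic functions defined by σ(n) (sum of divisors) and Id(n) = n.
(σ * Id)(579) = 2709

Divisors of 579: [1, 3, 193, 579]. For each d | 579:
  d = 1: σ(1) · Id(579/1) = 1 · 579 = 579
  d = 3: σ(3) · Id(579/3) = 4 · 193 = 772
  d = 193: σ(193) · Id(579/193) = 194 · 3 = 582
  d = 579: σ(579) · Id(579/579) = 776 · 1 = 776
Summing: (σ * Id)(579) = 579 + 772 + 582 + 776 = 2709.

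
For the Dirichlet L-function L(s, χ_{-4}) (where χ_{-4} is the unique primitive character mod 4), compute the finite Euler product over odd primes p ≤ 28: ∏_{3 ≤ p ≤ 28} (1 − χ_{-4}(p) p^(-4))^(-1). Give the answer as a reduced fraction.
∏ = 2907090265708363109850475/2939590979896221115088896

The odd primes p ≤ 28 are [3, 5, 7, 11, 13, 17, 19, 23]. For each, χ(p) = 1 if p ≡ 1 mod 4, χ(p) = −1 if p ≡ 3 mod 4. Taking (1 − χ(p)/p^4)^(-1) = p^4/(p^4 − χ(p)): (1 − (-1)/3^4)^(-1) · (1 − (1)/5^4)^(-1) · (1 − (-1)/7^4)^(-1) · (1 − (-1)/11^4)^(-1) · (1 − (1)/13^4)^(-1) · (1 − (1)/17^4)^(-1) · (1 − (-1)/19^4)^(-1) · (1 − (-1)/23^4)^(-1) = 2907090265708363109850475/2939590979896221115088896.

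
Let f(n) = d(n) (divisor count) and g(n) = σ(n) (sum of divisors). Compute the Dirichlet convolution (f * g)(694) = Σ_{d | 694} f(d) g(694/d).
(d * σ)(694) = 1750

Divisors of 694: [1, 2, 347, 694]. For each d | 694:
  d = 1: d(1) · σ(694/1) = 1 · 1044 = 1044
  d = 2: d(2) · σ(694/2) = 2 · 348 = 696
  d = 347: d(347) · σ(694/347) = 2 · 3 = 6
  d = 694: d(694) · σ(694/694) = 4 · 1 = 4
Summing: (d * σ)(694) = 1044 + 696 + 6 + 4 = 1750.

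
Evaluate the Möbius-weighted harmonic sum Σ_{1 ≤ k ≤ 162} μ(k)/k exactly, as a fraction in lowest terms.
Σ μ(k)/k = 674117532155663976794637693297075629210667954252961166216521/35375166993717494840635767087951744212057570647889977422429870

Values of μ(k) for 1 ≤ k ≤ 162: μ(1) = 1, μ(2) = -1, μ(3) = -1, μ(5) = -1, μ(6) = 1, μ(7) = -1, μ(10) = 1, μ(11) = -1, μ(13) = -1, μ(14) = 1, μ(15) = 1, μ(17) = -1, μ(19) = -1, μ(21) = 1, μ(22) = 1, μ(23) = -1, μ(26) = 1, μ(29) = -1, μ(30) = -1, μ(31) = -1, μ(33) = 1, μ(34) = 1, μ(35) = 1, μ(37) = -1, μ(38) = 1, μ(39) = 1, μ(41) = -1, μ(42) = -1, μ(43) = -1, μ(46) = 1, μ(47) = -1, μ(51) = 1, μ(53) = -1, μ(55) = 1, μ(57) = 1, μ(58) = 1, μ(59) = -1, μ(61) = -1, μ(62) = 1, μ(65) = 1, μ(66) = -1, μ(67) = -1, μ(69) = 1, μ(70) = -1, μ(71) = -1, μ(73) = -1, μ(74) = 1, μ(77) = 1, μ(78) = -1, μ(79) = -1, μ(82) = 1, μ(83) = -1, μ(85) = 1, μ(86) = 1, μ(87) = 1, μ(89) = -1, μ(91) = 1, μ(93) = 1, μ(94) = 1, μ(95) = 1, μ(97) = -1, μ(101) = -1, μ(102) = -1, μ(103) = -1, μ(105) = -1, μ(106) = 1, μ(107) = -1, μ(109) = -1, μ(110) = -1, μ(111) = 1, μ(113) = -1, μ(114) = -1, μ(115) = 1, μ(118) = 1, μ(119) = 1, μ(122) = 1, μ(123) = 1, μ(127) = -1, μ(129) = 1, μ(130) = -1, μ(131) = -1, μ(133) = 1, μ(134) = 1, μ(137) = -1, μ(138) = -1, μ(139) = -1, μ(141) = 1, μ(142) = 1, μ(143) = 1, μ(145) = 1, μ(146) = 1, μ(149) = -1, μ(151) = -1, μ(154) = -1, μ(155) = 1, μ(157) = -1, μ(158) = 1, μ(159) = 1, μ(161) = 1, with μ = 0 on non-squarefree integers. Summing μ(k)/k for k where μ(k) ≠ 0 gives 674117532155663976794637693297075629210667954252961166216521/35375166993717494840635767087951744212057570647889977422429870 ≈ 0.0191. (PNT ⟺ this sum → 0 as n → ∞.)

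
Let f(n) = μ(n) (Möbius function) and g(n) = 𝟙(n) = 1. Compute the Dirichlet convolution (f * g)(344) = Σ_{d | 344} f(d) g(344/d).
(μ * 𝟙)(344) = 0

Divisors of 344: [1, 2, 4, 8, 43, 86, 172, 344]. For each d | 344:
  d = 1: μ(1) · 𝟙(344/1) = 1 · 1 = 1
  d = 2: μ(2) · 𝟙(344/2) = -1 · 1 = -1
  d = 4: μ(4) · 𝟙(344/4) = 0 · 1 = 0
  d = 8: μ(8) · 𝟙(344/8) = 0 · 1 = 0
  d = 43: μ(43) · 𝟙(344/43) = -1 · 1 = -1
  d = 86: μ(86) · 𝟙(344/86) = 1 · 1 = 1
  d = 172: μ(172) · 𝟙(344/172) = 0 · 1 = 0
  d = 344: μ(344) · 𝟙(344/344) = 0 · 1 = 0
Summing: (μ * 𝟙)(344) = 1 + -1 + 0 + 0 + -1 + 1 + 0 + 0 = 0.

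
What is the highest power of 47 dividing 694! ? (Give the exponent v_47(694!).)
v_47(694!) = 14

Legendre's formula: v_p(n!) = Σ_{k ≥ 1} ⌊n / p^k⌋. For p = 47, n = 694, the terms are:
  ⌊694/47^1⌋ = ⌊694/47⌋ = 14
(the next term ⌊694/47^2⌋ = 0, terminating the sum). Summing: v_47(694!) = 14 = 14.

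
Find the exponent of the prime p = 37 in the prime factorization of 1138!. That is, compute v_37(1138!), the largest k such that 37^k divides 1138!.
v_37(1138!) = 30

Legendre's formula: v_p(n!) = Σ_{k ≥ 1} ⌊n / p^k⌋. For p = 37, n = 1138, the terms are:
  ⌊1138/37^1⌋ = ⌊1138/37⌋ = 30
(the next term ⌊1138/37^2⌋ = 0, terminating the sum). Summing: v_37(1138!) = 30 = 30.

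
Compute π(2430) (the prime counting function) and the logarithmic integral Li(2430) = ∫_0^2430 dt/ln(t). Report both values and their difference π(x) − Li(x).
π(2430) = 360;  Li(2430) ≈ 370.65;  π(x) − Li(x) ≈ -10.65.

Direct count of primes ≤ 2430 gives π(2430) = 360. Numerical evaluation of the logarithmic integral gives Li(2430) ≈ 370.65. The difference π(x) − Li(x) ≈ -10.65 is typically negative for small/moderate x (Li(x) overestimates), though Littlewood's theorem shows this sign changes infinitely often.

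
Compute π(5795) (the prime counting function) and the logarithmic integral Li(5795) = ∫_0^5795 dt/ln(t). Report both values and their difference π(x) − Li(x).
π(5795) = 760;  Li(5795) ≈ 776.80;  π(x) − Li(x) ≈ -16.80.

Direct count of primes ≤ 5795 gives π(5795) = 760. Numerical evaluation of the logarithmic integral gives Li(5795) ≈ 776.80. The difference π(x) − Li(x) ≈ -16.80 is typically negative for small/moderate x (Li(x) overestimates), though Littlewood's theorem shows this sign changes infinitely often.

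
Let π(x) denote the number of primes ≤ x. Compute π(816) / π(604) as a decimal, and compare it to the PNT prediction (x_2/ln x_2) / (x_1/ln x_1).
π(816)/π(604) = 141/110 ≈ 1.2818;  PNT prediction ≈ 1.2904.

π(604) = 110 and π(816) = 141, so π(816)/π(604) ≈ 1.2818. The PNT-predicted ratio is (816/ln(816)) / (604/ln(604)) ≈ 1.2904. The two agree to within a few percent, as expected.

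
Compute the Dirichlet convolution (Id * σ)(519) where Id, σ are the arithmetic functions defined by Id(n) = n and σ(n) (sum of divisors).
(Id * σ)(519) = 2429

Divisors of 519: [1, 3, 173, 519]. For each d | 519:
  d = 1: Id(1) · σ(519/1) = 1 · 696 = 696
  d = 3: Id(3) · σ(519/3) = 3 · 174 = 522
  d = 173: Id(173) · σ(519/173) = 173 · 4 = 692
  d = 519: Id(519) · σ(519/519) = 519 · 1 = 519
Summing: (Id * σ)(519) = 696 + 522 + 692 + 519 = 2429.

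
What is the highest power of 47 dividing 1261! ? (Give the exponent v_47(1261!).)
v_47(1261!) = 26

Legendre's formula: v_p(n!) = Σ_{k ≥ 1} ⌊n / p^k⌋. For p = 47, n = 1261, the terms are:
  ⌊1261/47^1⌋ = ⌊1261/47⌋ = 26
(the next term ⌊1261/47^2⌋ = 0, terminating the sum). Summing: v_47(1261!) = 26 = 26.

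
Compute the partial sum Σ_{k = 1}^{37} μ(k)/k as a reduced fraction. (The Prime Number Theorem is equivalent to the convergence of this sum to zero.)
Σ μ(k)/k = -5468849774/3710369067405

Values of μ(k) for 1 ≤ k ≤ 37: μ(1) = 1, μ(2) = -1, μ(3) = -1, μ(5) = -1, μ(6) = 1, μ(7) = -1, μ(10) = 1, μ(11) = -1, μ(13) = -1, μ(14) = 1, μ(15) = 1, μ(17) = -1, μ(19) = -1, μ(21) = 1, μ(22) = 1, μ(23) = -1, μ(26) = 1, μ(29) = -1, μ(30) = -1, μ(31) = -1, μ(33) = 1, μ(34) = 1, μ(35) = 1, μ(37) = -1, with μ = 0 on non-squarefree integers. Summing μ(k)/k for k where μ(k) ≠ 0 gives -5468849774/3710369067405 ≈ -0.0015. (PNT ⟺ this sum → 0 as n → ∞.)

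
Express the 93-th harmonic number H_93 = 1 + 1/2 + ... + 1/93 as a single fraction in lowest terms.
H_93 = 3676622671662732154792749821908124918261/718766754945489455304472257065075294400

Direct summation: H_93 = 1 + 1/2 + ... + 1/93. The least common denominator is lcm(1, ..., 93) = 718766754945489455304472257065075294400; over this denominator the numerator is 718766754945489455304472257065075294400 + 359383377472744727652236128532537647200 + 239588918315163151768157419021691764800 + 179691688736372363826118064266268823600 + 143753350989097891060894451413015058880 + 119794459157581575884078709510845882400 + 102680964992212779329210322437867899200 + 89845844368186181913059032133134411800 + 79862972771721050589385806340563921600 + 71876675494548945530447225706507529440 + 65342432267771768664042932460461390400 + 59897229578790787942039354755422941200 + 55289750380422265792651712081928868800 + 51340482496106389664605161218933949600 + 47917783663032630353631483804338352960 + 44922922184093090956529516066567205900 + 42280397349734673841439544533239723200 + 39931486385860525294692903170281960800 + 37829829207657339752866960898161857600 + 35938337747274472765223612853253764720 + 34226988330737593109736774145955966400 + 32671216133885884332021466230230695200 + 31250728475890845882803141611525012800 + 29948614789395393971019677377711470600 + 28750670197819578212178890282603011776 + 27644875190211132896325856040964434400 + 26620990923907016863128602113521307200 + 25670241248053194832302580609466974800 + 24785060515361705355326629553968113600 + 23958891831516315176815741902169176480 + 23186024353080305009821685711776622400 + 22461461092046545478264758033283602950 + 21780810755923922888014310820153796800 + 21140198674867336920719772266619861600 + 20536192998442555865842064487573579840 + 19965743192930262647346451585140980400 + 19426128512040255548769520461218251200 + 18914914603828669876433480449080928800 + 18429916793474088597550570693976289600 + 17969168873637236382611806426626882360 + 17530896462085108665962737977196958400 + 17113494165368796554868387072977983200 + 16715505928964871053592378071280820800 + 16335608066942942166010733115115347600 + 15972594554344210117877161268112784320 + 15625364237945422941401570805762506400 + 15292909679691265006478133129044155200 + 14974307394697696985509838688855735300 + 14668709284601825618458617491123985600 + 14375335098909789106089445141301505888 + 14093465783244891280479848177746574400 + 13822437595105566448162928020482217200 + 13561636885763951986876835038963684800 + 13310495461953508431564301056760653600 + 13068486453554353732808586492092278080 + 12835120624026597416151290304733487400 + 12609943069219113250955653632720619200 + 12392530257680852677663314776984056800 + 12182487371957448394991055204492801600 + 11979445915758157588407870951084588240 + 11783061556483433693515938640411070400 + 11593012176540152504910842855888311200 + 11408996110245864369912258048651988800 + 11230730546023272739132379016641801475 + 11057950076084453158530342416385773760 + 10890405377961961444007155410076898400 + 10727862014111782914992123239777243200 + 10570099337433668460359886133309930800 + 10416909491963615294267713870508337600 + 10268096499221277932921032243786789920 + 10123475421767457116964397986832046400 + 9982871596465131323673225792570490200 + 9846119930760129524718798041987332800 + 9713064256020127774384760230609125600 + 9583556732606526070726296760867670592 + 9457457301914334938216740224540464400 + 9334633181110252666291847494351627200 + 9214958396737044298775285346988144800 + 9098313353740372851955345026140193600 + 8984584436818618191305903213313441180 + 8873663641302338954376200704507102400 + 8765448231042554332981368988598479200 + 8659840421029993437403280205603316800 + 8556747082684398277434193536488991600 + 8456079469946934768287908906647944640 + 8357752964482435526796189035640410400 + 8261686838453901785108876517989371200 + 8167804033471471083005366557557673800 + 8076030954443701744994070304101969600 + 7986297277172105058938580634056392160 + 7898535768631752256093101725989838400 + 7812682118972711470700785402881253200 + 7728674784360101669940561903925540800 = 3676622671662732154792749821908124918261, so H_93 = 3676622671662732154792749821908124918261/718766754945489455304472257065075294400 (already in lowest terms) ≈ 5.11518. (The PNT-adjacent estimate ln(93) + γ ≈ 5.10982 matches within O(1/n).)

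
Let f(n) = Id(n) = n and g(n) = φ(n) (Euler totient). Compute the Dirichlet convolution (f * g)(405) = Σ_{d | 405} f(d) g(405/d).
(Id * φ)(405) = 2673

Divisors of 405: [1, 3, 5, 9, 15, 27, 45, 81, 135, 405]. For each d | 405:
  d = 1: Id(1) · φ(405/1) = 1 · 216 = 216
  d = 3: Id(3) · φ(405/3) = 3 · 72 = 216
  d = 5: Id(5) · φ(405/5) = 5 · 54 = 270
  d = 9: Id(9) · φ(405/9) = 9 · 24 = 216
  d = 15: Id(15) · φ(405/15) = 15 · 18 = 270
  d = 27: Id(27) · φ(405/27) = 27 · 8 = 216
  d = 45: Id(45) · φ(405/45) = 45 · 6 = 270
  d = 81: Id(81) · φ(405/81) = 81 · 4 = 324
  d = 135: Id(135) · φ(405/135) = 135 · 2 = 270
  d = 405: Id(405) · φ(405/405) = 405 · 1 = 405
Summing: (Id * φ)(405) = 216 + 216 + 270 + 216 + 270 + 216 + 270 + 324 + 270 + 405 = 2673.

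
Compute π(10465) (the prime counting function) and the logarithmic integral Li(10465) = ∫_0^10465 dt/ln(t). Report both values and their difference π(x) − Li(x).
π(10465) = 1281;  Li(10465) ≈ 1296.50;  π(x) − Li(x) ≈ -15.50.

Direct count of primes ≤ 10465 gives π(10465) = 1281. Numerical evaluation of the logarithmic integral gives Li(10465) ≈ 1296.50. The difference π(x) − Li(x) ≈ -15.50 is typically negative for small/moderate x (Li(x) overestimates), though Littlewood's theorem shows this sign changes infinitely often.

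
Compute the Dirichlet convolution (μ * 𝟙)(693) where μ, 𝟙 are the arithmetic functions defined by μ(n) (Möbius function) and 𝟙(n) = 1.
(μ * 𝟙)(693) = 0

Divisors of 693: [1, 3, 7, 9, 11, 21, 33, 63, 77, 99, 231, 693]. For each d | 693:
  d = 1: μ(1) · 𝟙(693/1) = 1 · 1 = 1
  d = 3: μ(3) · 𝟙(693/3) = -1 · 1 = -1
  d = 7: μ(7) · 𝟙(693/7) = -1 · 1 = -1
  d = 9: μ(9) · 𝟙(693/9) = 0 · 1 = 0
  d = 11: μ(11) · 𝟙(693/11) = -1 · 1 = -1
  d = 21: μ(21) · 𝟙(693/21) = 1 · 1 = 1
  d = 33: μ(33) · 𝟙(693/33) = 1 · 1 = 1
  d = 63: μ(63) · 𝟙(693/63) = 0 · 1 = 0
  d = 77: μ(77) · 𝟙(693/77) = 1 · 1 = 1
  d = 99: μ(99) · 𝟙(693/99) = 0 · 1 = 0
  d = 231: μ(231) · 𝟙(693/231) = -1 · 1 = -1
  d = 693: μ(693) · 𝟙(693/693) = 0 · 1 = 0
Summing: (μ * 𝟙)(693) = 1 + -1 + -1 + 0 + -1 + 1 + 1 + 0 + 1 + 0 + -1 + 0 = 0.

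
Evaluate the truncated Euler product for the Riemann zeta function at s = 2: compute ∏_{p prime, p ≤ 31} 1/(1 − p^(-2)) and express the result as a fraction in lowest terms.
∏ = 82920037520482019/50722704772300800

The primes p ≤ 31 are [2, 3, 5, 7, 11, 13, 17, 19, 23, 29, 31]. For each prime, (1 − 1/p^2)^(-1) = p^2 / (p^2 − 1). The product is (1 − 1/2^2)^(-1), (1 − 1/3^2)^(-1), (1 − 1/5^2)^(-1), (1 − 1/7^2)^(-1), (1 − 1/11^2)^(-1), (1 − 1/13^2)^(-1), (1 − 1/17^2)^(-1), (1 − 1/19^2)^(-1), (1 − 1/23^2)^(-1), (1 − 1/29^2)^(-1), (1 − 1/31^2)^(-1) = ∏ p^2 / (p^2 − 1) = 82920037520482019/50722704772300800.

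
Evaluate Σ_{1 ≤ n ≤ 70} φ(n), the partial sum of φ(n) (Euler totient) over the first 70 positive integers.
Σ_{n ≤ 70} φ(n) = 1494

Compute φ(n) for each 1 ≤ n ≤ 70: φ(1) = 1, φ(2) = 1, φ(3) = 2, φ(4) = 2, φ(5) = 4, φ(6) = 2, φ(7) = 6, φ(8) = 4, φ(9) = 6, φ(10) = 4, φ(11) = 10, φ(12) = 4, φ(13) = 12, φ(14) = 6, φ(15) = 8, φ(16) = 8, φ(17) = 16, φ(18) = 6, φ(19) = 18, φ(20) = 8, φ(21) = 12, φ(22) = 10, φ(23) = 22, φ(24) = 8, φ(25) = 20, φ(26) = 12, φ(27) = 18, φ(28) = 12, φ(29) = 28, φ(30) = 8, φ(31) = 30, φ(32) = 16, φ(33) = 20, φ(34) = 16, φ(35) = 24, φ(36) = 12, φ(37) = 36, φ(38) = 18, φ(39) = 24, φ(40) = 16, φ(41) = 40, φ(42) = 12, φ(43) = 42, φ(44) = 20, φ(45) = 24, φ(46) = 22, φ(47) = 46, φ(48) = 16, φ(49) = 42, φ(50) = 20, φ(51) = 32, φ(52) = 24, φ(53) = 52, φ(54) = 18, φ(55) = 40, φ(56) = 24, φ(57) = 36, φ(58) = 28, φ(59) = 58, φ(60) = 16, φ(61) = 60, φ(62) = 30, φ(63) = 36, φ(64) = 32, φ(65) = 48, φ(66) = 20, φ(67) = 66, φ(68) = 32, φ(69) = 44, φ(70) = 24. Summing all 70 values: 1494. (Average order: Σ_{n ≤ x} φ(n) ~ (3/π²) x². For x = 70, (3/π²)·70² ≈ 1489.42.)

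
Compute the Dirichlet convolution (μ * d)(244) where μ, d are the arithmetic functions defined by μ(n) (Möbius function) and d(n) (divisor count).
(μ * d)(244) = 1

Divisors of 244: [1, 2, 4, 61, 122, 244]. For each d | 244:
  d = 1: μ(1) · d(244/1) = 1 · 6 = 6
  d = 2: μ(2) · d(244/2) = -1 · 4 = -4
  d = 4: μ(4) · d(244/4) = 0 · 2 = 0
  d = 61: μ(61) · d(244/61) = -1 · 3 = -3
  d = 122: μ(122) · d(244/122) = 1 · 2 = 2
  d = 244: μ(244) · d(244/244) = 0 · 1 = 0
Summing: (μ * d)(244) = 6 + -4 + 0 + -3 + 2 + 0 = 1.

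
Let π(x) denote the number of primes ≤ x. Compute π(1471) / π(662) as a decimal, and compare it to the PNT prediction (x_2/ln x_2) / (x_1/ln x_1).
π(1471)/π(662) = 233/121 ≈ 1.9256;  PNT prediction ≈ 1.9788.

π(662) = 121 and π(1471) = 233, so π(1471)/π(662) ≈ 1.9256. The PNT-predicted ratio is (1471/ln(1471)) / (662/ln(662)) ≈ 1.9788. The two agree to within a few percent, as expected.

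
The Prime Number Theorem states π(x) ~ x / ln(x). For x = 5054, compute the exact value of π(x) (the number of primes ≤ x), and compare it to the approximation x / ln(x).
π(5054) = 676;  x/ln(x) ≈ 592.64;  relative error ≈ 12.33%.

Directly count primes up to 5054: π(5054) = 676. The PNT approximation gives 5054/ln(5054) ≈ 5054/8.52794 ≈ 592.64. Relative error (π(x) − x/ln(x)) / π(x) ≈ 12.33%; the approximation is known to undercount slightly (Li(x) is a better estimate).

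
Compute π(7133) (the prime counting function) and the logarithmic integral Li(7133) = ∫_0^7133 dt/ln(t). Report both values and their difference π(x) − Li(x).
π(7133) = 914;  Li(7133) ≈ 929.34;  π(x) − Li(x) ≈ -15.34.

Direct count of primes ≤ 7133 gives π(7133) = 914. Numerical evaluation of the logarithmic integral gives Li(7133) ≈ 929.34. The difference π(x) − Li(x) ≈ -15.34 is typically negative for small/moderate x (Li(x) overestimates), though Littlewood's theorem shows this sign changes infinitely often.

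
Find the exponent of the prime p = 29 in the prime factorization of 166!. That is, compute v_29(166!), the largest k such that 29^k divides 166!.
v_29(166!) = 5

Legendre's formula: v_p(n!) = Σ_{k ≥ 1} ⌊n / p^k⌋. For p = 29, n = 166, the terms are:
  ⌊166/29^1⌋ = ⌊166/29⌋ = 5
(the next term ⌊166/29^2⌋ = 0, terminating the sum). Summing: v_29(166!) = 5 = 5.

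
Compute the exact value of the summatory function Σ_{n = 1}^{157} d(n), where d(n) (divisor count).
Σ_{n ≤ 157} d(n) = 822

Compute d(n) for each 1 ≤ n ≤ 157: d(1) = 1, d(2) = 2, d(3) = 2, d(4) = 3, d(5) = 2, d(6) = 4, d(7) = 2, d(8) = 4, d(9) = 3, d(10) = 4, d(11) = 2, d(12) = 6, d(13) = 2, d(14) = 4, d(15) = 4, d(16) = 5, d(17) = 2, d(18) = 6, d(19) = 2, d(20) = 6, d(21) = 4, d(22) = 4, d(23) = 2, d(24) = 8, d(25) = 3, d(26) = 4, d(27) = 4, d(28) = 6, d(29) = 2, d(30) = 8, d(31) = 2, d(32) = 6, d(33) = 4, d(34) = 4, d(35) = 4, d(36) = 9, d(37) = 2, d(38) = 4, d(39) = 4, d(40) = 8, d(41) = 2, d(42) = 8, d(43) = 2, d(44) = 6, d(45) = 6, d(46) = 4, d(47) = 2, d(48) = 10, d(49) = 3, d(50) = 6, d(51) = 4, d(52) = 6, d(53) = 2, d(54) = 8, d(55) = 4, d(56) = 8, d(57) = 4, d(58) = 4, d(59) = 2, d(60) = 12, d(61) = 2, d(62) = 4, d(63) = 6, d(64) = 7, d(65) = 4, d(66) = 8, d(67) = 2, d(68) = 6, d(69) = 4, d(70) = 8, d(71) = 2, d(72) = 12, d(73) = 2, d(74) = 4, d(75) = 6, d(76) = 6, d(77) = 4, d(78) = 8, d(79) = 2, d(80) = 10, d(81) = 5, d(82) = 4, d(83) = 2, d(84) = 12, d(85) = 4, d(86) = 4, d(87) = 4, d(88) = 8, d(89) = 2, d(90) = 12, d(91) = 4, d(92) = 6, d(93) = 4, d(94) = 4, d(95) = 4, d(96) = 12, d(97) = 2, d(98) = 6, d(99) = 6, d(100) = 9, d(101) = 2, d(102) = 8, d(103) = 2, d(104) = 8, d(105) = 8, d(106) = 4, d(107) = 2, d(108) = 12, d(109) = 2, d(110) = 8, d(111) = 4, d(112) = 10, d(113) = 2, d(114) = 8, d(115) = 4, d(116) = 6, d(117) = 6, d(118) = 4, d(119) = 4, d(120) = 16, d(121) = 3, d(122) = 4, d(123) = 4, d(124) = 6, d(125) = 4, d(126) = 12, d(127) = 2, d(128) = 8, d(129) = 4, d(130) = 8, d(131) = 2, d(132) = 12, d(133) = 4, d(134) = 4, d(135) = 8, d(136) = 8, d(137) = 2, d(138) = 8, d(139) = 2, d(140) = 12, d(141) = 4, d(142) = 4, d(143) = 4, d(144) = 15, d(145) = 4, d(146) = 4, d(147) = 6, d(148) = 6, d(149) = 2, d(150) = 12, d(151) = 2, d(152) = 8, d(153) = 6, d(154) = 8, d(155) = 4, d(156) = 12, d(157) = 2. Summing all 157 values: 822. (Dirichlet's divisor formula: Σ_{n ≤ x} d(n) = x ln(x) + (2γ − 1) x + O(√x). For x = 157, the asymptotic estimate is ≈ 818.08.)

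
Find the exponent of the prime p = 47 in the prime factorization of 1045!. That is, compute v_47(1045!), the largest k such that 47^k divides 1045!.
v_47(1045!) = 22

Legendre's formula: v_p(n!) = Σ_{k ≥ 1} ⌊n / p^k⌋. For p = 47, n = 1045, the terms are:
  ⌊1045/47^1⌋ = ⌊1045/47⌋ = 22
(the next term ⌊1045/47^2⌋ = 0, terminating the sum). Summing: v_47(1045!) = 22 = 22.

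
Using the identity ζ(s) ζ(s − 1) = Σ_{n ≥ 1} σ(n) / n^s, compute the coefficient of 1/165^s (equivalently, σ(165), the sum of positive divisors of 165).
σ(165) = 288

In the product (Σ m^0/m^s)(Σ k / k^s) = Σ (Σ_{d | n} d) / n^s, the coefficient of 1/n^s is σ(n) = Σ_{d | n} d. For n = 165, divisors are [1, 3, 5, 11, 15, 33, 55, 165]; summing: σ(165) = 288.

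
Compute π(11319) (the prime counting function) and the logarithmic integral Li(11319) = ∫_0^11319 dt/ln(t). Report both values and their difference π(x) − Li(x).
π(11319) = 1368;  Li(11319) ≈ 1388.37;  π(x) − Li(x) ≈ -20.37.

Direct count of primes ≤ 11319 gives π(11319) = 1368. Numerical evaluation of the logarithmic integral gives Li(11319) ≈ 1388.37. The difference π(x) − Li(x) ≈ -20.37 is typically negative for small/moderate x (Li(x) overestimates), though Littlewood's theorem shows this sign changes infinitely often.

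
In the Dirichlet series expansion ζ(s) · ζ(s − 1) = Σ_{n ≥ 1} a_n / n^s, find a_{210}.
σ(210) = 576

In the product (Σ m^0/m^s)(Σ k / k^s) = Σ (Σ_{d | n} d) / n^s, the coefficient of 1/n^s is σ(n) = Σ_{d | n} d. For n = 210, divisors are [1, 2, 3, 5, 6, 7, 10, 14, 15, 21, 30, 35, 42, 70, 105, 210]; summing: σ(210) = 576.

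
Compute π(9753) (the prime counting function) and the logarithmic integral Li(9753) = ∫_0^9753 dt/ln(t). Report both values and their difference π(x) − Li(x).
π(9753) = 1203;  Li(9753) ≈ 1219.28;  π(x) − Li(x) ≈ -16.28.

Direct count of primes ≤ 9753 gives π(9753) = 1203. Numerical evaluation of the logarithmic integral gives Li(9753) ≈ 1219.28. The difference π(x) − Li(x) ≈ -16.28 is typically negative for small/moderate x (Li(x) overestimates), though Littlewood's theorem shows this sign changes infinitely often.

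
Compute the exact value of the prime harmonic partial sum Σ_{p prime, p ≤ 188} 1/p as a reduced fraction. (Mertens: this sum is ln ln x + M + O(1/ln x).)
Σ 1/p = 10408867916382550633331528920459565913027063402071390584941986323453055203/5397346292805549782720214077673687806275517530364350655459511599582614290

π(188) = 42, so the primes ≤ 188 are [2, 3, 5, 7, 11, 13, 17, 19, 23, 29, 31, 37, 41, 43, 47, 53, 59, 61, 67, 71, 73, 79, 83, 89, 97, 101, 103, 107, 109, 113, 127, 131, 137, 139, 149, 151, 157, 163, 167, 173, 179, 181]. Summing 1/p over these primes: 10408867916382550633331528920459565913027063402071390584941986323453055203/5397346292805549782720214077673687806275517530364350655459511599582614290 ≈ 1.9285. Mertens estimate ln ln(188) + 0.2615 ≈ 1.9171.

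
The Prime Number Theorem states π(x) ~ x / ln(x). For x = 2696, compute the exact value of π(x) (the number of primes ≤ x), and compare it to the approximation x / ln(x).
π(2696) = 392;  x/ln(x) ≈ 341.29;  relative error ≈ 12.94%.

Directly count primes up to 2696: π(2696) = 392. The PNT approximation gives 2696/ln(2696) ≈ 2696/7.89952 ≈ 341.29. Relative error (π(x) − x/ln(x)) / π(x) ≈ 12.94%; the approximation is known to undercount slightly (Li(x) is a better estimate).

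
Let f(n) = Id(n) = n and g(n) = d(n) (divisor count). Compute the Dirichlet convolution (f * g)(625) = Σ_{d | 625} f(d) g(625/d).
(Id * d)(625) = 975

Divisors of 625: [1, 5, 25, 125, 625]. For each d | 625:
  d = 1: Id(1) · d(625/1) = 1 · 5 = 5
  d = 5: Id(5) · d(625/5) = 5 · 4 = 20
  d = 25: Id(25) · d(625/25) = 25 · 3 = 75
  d = 125: Id(125) · d(625/125) = 125 · 2 = 250
  d = 625: Id(625) · d(625/625) = 625 · 1 = 625
Summing: (Id * d)(625) = 5 + 20 + 75 + 250 + 625 = 975.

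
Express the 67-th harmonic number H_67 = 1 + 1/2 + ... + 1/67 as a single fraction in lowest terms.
H_67 = 14050874595745034300902316411/2933773379069966367528193600

Direct summation: H_67 = 1 + 1/2 + ... + 1/67. The least common denominator is lcm(1, ..., 67) = 79211881234889091923261227200; over this denominator the numerator is 79211881234889091923261227200 + 39605940617444545961630613600 + 26403960411629697307753742400 + 19802970308722272980815306800 + 15842376246977818384652245440 + 13201980205814848653876871200 + 11315983033555584560465889600 + 9901485154361136490407653400 + 8801320137209899102584580800 + 7921188123488909192326122720 + 7201080112262644720296475200 + 6600990102907424326938435600 + 6093221633453007071020094400 + 5657991516777792280232944800 + 5280792082325939461550748480 + 4950742577180568245203826700 + 4659522425581711289603601600 + 4400660068604949551292290400 + 4169046380783636417013748800 + 3960594061744454596163061360 + 3771994344518528186821963200 + 3600540056131322360148237600 + 3443994836299525735793966400 + 3300495051453712163469217800 + 3168475249395563676930449088 + 3046610816726503535510047200 + 2933773379069966367528193600 + 2828995758388896140116472400 + 2731444180513416962871076800 + 2640396041162969730775374240 + 2555221975319002965266491200 + 2475371288590284122601913350 + 2400360037420881573432158400 + 2329761212790855644801800800 + 2263196606711116912093177920 + 2200330034302474775646145200 + 2140861654997002484412465600 + 2084523190391818208506874400 + 2031073877817669023673364800 + 1980297030872227298081530680 + 1931997103289977851786859200 + 1885997172259264093410981600 + 1842136772904397486587470400 + 1800270028065661180074118800 + 1760264027441979820516916160 + 1721997418149762867896983200 + 1685359175210406211133217600 + 1650247525726856081734608900 + 1616569004793654937209412800 + 1584237624697781838465224544 + 1553174141860570429867867200 + 1523305408363251767755023600 + 1494563796884699847608702400 + 1466886689534983183764096800 + 1440216022452528944059295040 + 1414497879194448070058236200 + 1389682126927878805671249600 + 1365722090256708481435538400 + 1342574258218459185140020800 + 1320198020581484865387687120 + 1298555430080149047922315200 + 1277610987659501482633245600 + 1257331448172842728940654400 + 1237685644295142061300956675 + 1218644326690601414204018880 + 1200180018710440786716079200 + 1182266884102822267511361600 = 379373614085115926124362543097, so H_67 = 379373614085115926124362543097/79211881234889091923261227200; reducing by gcd(379373614085115926124362543097, 79211881234889091923261227200) = 27 gives 14050874595745034300902316411/2933773379069966367528193600 ≈ 4.78935. (The PNT-adjacent estimate ln(67) + γ ≈ 4.78191 matches within O(1/n).)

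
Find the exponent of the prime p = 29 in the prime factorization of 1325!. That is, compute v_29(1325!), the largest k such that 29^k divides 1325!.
v_29(1325!) = 46

Legendre's formula: v_p(n!) = Σ_{k ≥ 1} ⌊n / p^k⌋. For p = 29, n = 1325, the terms are:
  ⌊1325/29^1⌋ = ⌊1325/29⌋ = 45
  ⌊1325/29^2⌋ = ⌊1325/841⌋ = 1
(the next term ⌊1325/29^3⌋ = 0, terminating the sum). Summing: v_29(1325!) = 45 + 1 = 46.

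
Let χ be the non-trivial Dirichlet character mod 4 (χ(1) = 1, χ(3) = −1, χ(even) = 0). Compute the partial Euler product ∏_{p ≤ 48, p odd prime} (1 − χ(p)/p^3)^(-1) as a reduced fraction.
∏ = 5542372783760447569145696690995330585/5720007308274565543266215981884637184

The odd primes p ≤ 48 are [3, 5, 7, 11, 13, 17, 19, 23, 29, 31, 37, 41, 43, 47]. For each, χ(p) = 1 if p ≡ 1 mod 4, χ(p) = −1 if p ≡ 3 mod 4. Taking (1 − χ(p)/p^3)^(-1) = p^3/(p^3 − χ(p)): (1 − (-1)/3^3)^(-1) · (1 − (1)/5^3)^(-1) · (1 − (-1)/7^3)^(-1) · (1 − (-1)/11^3)^(-1) · (1 − (1)/13^3)^(-1) · (1 − (1)/17^3)^(-1) · (1 − (-1)/19^3)^(-1) · (1 − (-1)/23^3)^(-1) · (1 − (1)/29^3)^(-1) · (1 − (-1)/31^3)^(-1) · (1 − (1)/37^3)^(-1) · (1 − (1)/41^3)^(-1) · (1 − (-1)/43^3)^(-1) · (1 − (-1)/47^3)^(-1) = 5542372783760447569145696690995330585/5720007308274565543266215981884637184.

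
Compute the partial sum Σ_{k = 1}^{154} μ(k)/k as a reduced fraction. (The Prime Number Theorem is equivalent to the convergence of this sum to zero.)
Σ μ(k)/k = 774925721037986124275366676266697490065342673242708598/5364750833138837555449767529261714317873456270532298668855

Values of μ(k) for 1 ≤ k ≤ 154: μ(1) = 1, μ(2) = -1, μ(3) = -1, μ(5) = -1, μ(6) = 1, μ(7) = -1, μ(10) = 1, μ(11) = -1, μ(13) = -1, μ(14) = 1, μ(15) = 1, μ(17) = -1, μ(19) = -1, μ(21) = 1, μ(22) = 1, μ(23) = -1, μ(26) = 1, μ(29) = -1, μ(30) = -1, μ(31) = -1, μ(33) = 1, μ(34) = 1, μ(35) = 1, μ(37) = -1, μ(38) = 1, μ(39) = 1, μ(41) = -1, μ(42) = -1, μ(43) = -1, μ(46) = 1, μ(47) = -1, μ(51) = 1, μ(53) = -1, μ(55) = 1, μ(57) = 1, μ(58) = 1, μ(59) = -1, μ(61) = -1, μ(62) = 1, μ(65) = 1, μ(66) = -1, μ(67) = -1, μ(69) = 1, μ(70) = -1, μ(71) = -1, μ(73) = -1, μ(74) = 1, μ(77) = 1, μ(78) = -1, μ(79) = -1, μ(82) = 1, μ(83) = -1, μ(85) = 1, μ(86) = 1, μ(87) = 1, μ(89) = -1, μ(91) = 1, μ(93) = 1, μ(94) = 1, μ(95) = 1, μ(97) = -1, μ(101) = -1, μ(102) = -1, μ(103) = -1, μ(105) = -1, μ(106) = 1, μ(107) = -1, μ(109) = -1, μ(110) = -1, μ(111) = 1, μ(113) = -1, μ(114) = -1, μ(115) = 1, μ(118) = 1, μ(119) = 1, μ(122) = 1, μ(123) = 1, μ(127) = -1, μ(129) = 1, μ(130) = -1, μ(131) = -1, μ(133) = 1, μ(134) = 1, μ(137) = -1, μ(138) = -1, μ(139) = -1, μ(141) = 1, μ(142) = 1, μ(143) = 1, μ(145) = 1, μ(146) = 1, μ(149) = -1, μ(151) = -1, μ(154) = -1, with μ = 0 on non-squarefree integers. Summing μ(k)/k for k where μ(k) ≠ 0 gives 774925721037986124275366676266697490065342673242708598/5364750833138837555449767529261714317873456270532298668855 ≈ 0.0001. (PNT ⟺ this sum → 0 as n → ∞.)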